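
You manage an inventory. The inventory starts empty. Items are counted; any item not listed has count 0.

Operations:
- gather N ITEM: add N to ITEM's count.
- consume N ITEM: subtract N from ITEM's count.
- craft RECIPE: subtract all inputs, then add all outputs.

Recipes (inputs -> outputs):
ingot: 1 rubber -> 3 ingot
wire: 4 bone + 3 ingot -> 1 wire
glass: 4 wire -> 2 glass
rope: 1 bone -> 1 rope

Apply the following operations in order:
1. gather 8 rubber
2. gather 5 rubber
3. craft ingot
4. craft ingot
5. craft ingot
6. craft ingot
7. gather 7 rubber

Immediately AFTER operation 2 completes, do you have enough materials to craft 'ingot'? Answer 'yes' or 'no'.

After 1 (gather 8 rubber): rubber=8
After 2 (gather 5 rubber): rubber=13

Answer: yes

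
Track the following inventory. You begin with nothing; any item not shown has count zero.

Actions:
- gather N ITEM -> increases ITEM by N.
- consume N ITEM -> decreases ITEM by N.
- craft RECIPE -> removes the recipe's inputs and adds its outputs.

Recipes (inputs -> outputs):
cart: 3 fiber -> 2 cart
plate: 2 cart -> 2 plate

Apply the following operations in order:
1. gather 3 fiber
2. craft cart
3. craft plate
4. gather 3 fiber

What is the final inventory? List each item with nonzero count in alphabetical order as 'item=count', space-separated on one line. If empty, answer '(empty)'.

After 1 (gather 3 fiber): fiber=3
After 2 (craft cart): cart=2
After 3 (craft plate): plate=2
After 4 (gather 3 fiber): fiber=3 plate=2

Answer: fiber=3 plate=2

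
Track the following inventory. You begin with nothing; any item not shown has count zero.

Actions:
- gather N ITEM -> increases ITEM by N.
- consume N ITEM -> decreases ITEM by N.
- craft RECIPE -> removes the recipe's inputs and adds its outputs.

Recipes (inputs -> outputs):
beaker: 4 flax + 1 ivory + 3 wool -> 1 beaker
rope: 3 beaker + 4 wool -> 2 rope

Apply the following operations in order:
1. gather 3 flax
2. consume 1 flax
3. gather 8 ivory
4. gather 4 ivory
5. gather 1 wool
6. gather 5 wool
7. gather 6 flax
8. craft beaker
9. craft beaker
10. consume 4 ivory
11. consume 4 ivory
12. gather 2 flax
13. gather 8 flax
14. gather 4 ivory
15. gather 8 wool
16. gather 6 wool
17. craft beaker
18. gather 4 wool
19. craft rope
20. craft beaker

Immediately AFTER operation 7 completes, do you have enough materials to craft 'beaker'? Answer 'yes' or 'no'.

Answer: yes

Derivation:
After 1 (gather 3 flax): flax=3
After 2 (consume 1 flax): flax=2
After 3 (gather 8 ivory): flax=2 ivory=8
After 4 (gather 4 ivory): flax=2 ivory=12
After 5 (gather 1 wool): flax=2 ivory=12 wool=1
After 6 (gather 5 wool): flax=2 ivory=12 wool=6
After 7 (gather 6 flax): flax=8 ivory=12 wool=6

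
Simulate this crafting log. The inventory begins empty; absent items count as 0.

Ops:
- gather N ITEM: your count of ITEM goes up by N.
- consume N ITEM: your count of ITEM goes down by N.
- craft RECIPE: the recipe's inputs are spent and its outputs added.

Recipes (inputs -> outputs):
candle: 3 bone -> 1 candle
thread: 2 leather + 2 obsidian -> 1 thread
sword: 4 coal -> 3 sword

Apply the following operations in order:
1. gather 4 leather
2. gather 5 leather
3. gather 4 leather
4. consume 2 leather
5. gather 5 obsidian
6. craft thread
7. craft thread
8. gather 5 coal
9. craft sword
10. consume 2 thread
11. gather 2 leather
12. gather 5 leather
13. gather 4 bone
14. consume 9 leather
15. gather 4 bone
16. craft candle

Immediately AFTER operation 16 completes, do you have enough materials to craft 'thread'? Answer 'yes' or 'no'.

Answer: no

Derivation:
After 1 (gather 4 leather): leather=4
After 2 (gather 5 leather): leather=9
After 3 (gather 4 leather): leather=13
After 4 (consume 2 leather): leather=11
After 5 (gather 5 obsidian): leather=11 obsidian=5
After 6 (craft thread): leather=9 obsidian=3 thread=1
After 7 (craft thread): leather=7 obsidian=1 thread=2
After 8 (gather 5 coal): coal=5 leather=7 obsidian=1 thread=2
After 9 (craft sword): coal=1 leather=7 obsidian=1 sword=3 thread=2
After 10 (consume 2 thread): coal=1 leather=7 obsidian=1 sword=3
After 11 (gather 2 leather): coal=1 leather=9 obsidian=1 sword=3
After 12 (gather 5 leather): coal=1 leather=14 obsidian=1 sword=3
After 13 (gather 4 bone): bone=4 coal=1 leather=14 obsidian=1 sword=3
After 14 (consume 9 leather): bone=4 coal=1 leather=5 obsidian=1 sword=3
After 15 (gather 4 bone): bone=8 coal=1 leather=5 obsidian=1 sword=3
After 16 (craft candle): bone=5 candle=1 coal=1 leather=5 obsidian=1 sword=3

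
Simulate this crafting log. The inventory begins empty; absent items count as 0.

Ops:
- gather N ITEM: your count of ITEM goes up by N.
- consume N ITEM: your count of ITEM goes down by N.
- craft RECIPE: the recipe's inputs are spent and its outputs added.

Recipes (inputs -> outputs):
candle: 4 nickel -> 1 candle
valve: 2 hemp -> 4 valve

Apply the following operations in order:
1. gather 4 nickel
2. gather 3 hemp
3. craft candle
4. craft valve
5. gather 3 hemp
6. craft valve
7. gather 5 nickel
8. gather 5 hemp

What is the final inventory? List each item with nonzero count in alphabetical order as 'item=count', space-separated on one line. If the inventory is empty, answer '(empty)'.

After 1 (gather 4 nickel): nickel=4
After 2 (gather 3 hemp): hemp=3 nickel=4
After 3 (craft candle): candle=1 hemp=3
After 4 (craft valve): candle=1 hemp=1 valve=4
After 5 (gather 3 hemp): candle=1 hemp=4 valve=4
After 6 (craft valve): candle=1 hemp=2 valve=8
After 7 (gather 5 nickel): candle=1 hemp=2 nickel=5 valve=8
After 8 (gather 5 hemp): candle=1 hemp=7 nickel=5 valve=8

Answer: candle=1 hemp=7 nickel=5 valve=8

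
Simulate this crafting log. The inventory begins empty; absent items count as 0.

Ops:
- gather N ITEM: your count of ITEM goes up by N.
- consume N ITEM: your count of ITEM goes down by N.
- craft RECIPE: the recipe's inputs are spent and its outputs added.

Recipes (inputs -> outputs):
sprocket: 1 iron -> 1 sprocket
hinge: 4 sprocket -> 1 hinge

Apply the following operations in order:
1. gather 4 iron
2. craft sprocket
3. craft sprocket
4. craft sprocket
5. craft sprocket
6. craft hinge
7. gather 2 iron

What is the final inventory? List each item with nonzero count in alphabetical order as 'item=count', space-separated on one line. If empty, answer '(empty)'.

After 1 (gather 4 iron): iron=4
After 2 (craft sprocket): iron=3 sprocket=1
After 3 (craft sprocket): iron=2 sprocket=2
After 4 (craft sprocket): iron=1 sprocket=3
After 5 (craft sprocket): sprocket=4
After 6 (craft hinge): hinge=1
After 7 (gather 2 iron): hinge=1 iron=2

Answer: hinge=1 iron=2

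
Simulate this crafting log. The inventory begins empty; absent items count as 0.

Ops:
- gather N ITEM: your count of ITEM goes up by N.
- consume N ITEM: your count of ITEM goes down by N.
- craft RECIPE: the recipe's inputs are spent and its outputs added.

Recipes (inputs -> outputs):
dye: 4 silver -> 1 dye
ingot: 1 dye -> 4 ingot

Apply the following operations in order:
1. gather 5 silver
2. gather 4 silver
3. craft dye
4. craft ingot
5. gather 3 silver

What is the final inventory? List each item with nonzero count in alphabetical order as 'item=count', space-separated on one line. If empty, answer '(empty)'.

After 1 (gather 5 silver): silver=5
After 2 (gather 4 silver): silver=9
After 3 (craft dye): dye=1 silver=5
After 4 (craft ingot): ingot=4 silver=5
After 5 (gather 3 silver): ingot=4 silver=8

Answer: ingot=4 silver=8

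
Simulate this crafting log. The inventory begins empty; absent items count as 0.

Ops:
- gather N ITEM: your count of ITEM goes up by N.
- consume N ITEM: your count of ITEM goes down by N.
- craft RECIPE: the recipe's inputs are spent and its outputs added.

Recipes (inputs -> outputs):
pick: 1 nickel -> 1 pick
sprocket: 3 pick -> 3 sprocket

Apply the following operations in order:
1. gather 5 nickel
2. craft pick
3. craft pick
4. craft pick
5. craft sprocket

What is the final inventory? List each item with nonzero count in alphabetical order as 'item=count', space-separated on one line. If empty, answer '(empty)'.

Answer: nickel=2 sprocket=3

Derivation:
After 1 (gather 5 nickel): nickel=5
After 2 (craft pick): nickel=4 pick=1
After 3 (craft pick): nickel=3 pick=2
After 4 (craft pick): nickel=2 pick=3
After 5 (craft sprocket): nickel=2 sprocket=3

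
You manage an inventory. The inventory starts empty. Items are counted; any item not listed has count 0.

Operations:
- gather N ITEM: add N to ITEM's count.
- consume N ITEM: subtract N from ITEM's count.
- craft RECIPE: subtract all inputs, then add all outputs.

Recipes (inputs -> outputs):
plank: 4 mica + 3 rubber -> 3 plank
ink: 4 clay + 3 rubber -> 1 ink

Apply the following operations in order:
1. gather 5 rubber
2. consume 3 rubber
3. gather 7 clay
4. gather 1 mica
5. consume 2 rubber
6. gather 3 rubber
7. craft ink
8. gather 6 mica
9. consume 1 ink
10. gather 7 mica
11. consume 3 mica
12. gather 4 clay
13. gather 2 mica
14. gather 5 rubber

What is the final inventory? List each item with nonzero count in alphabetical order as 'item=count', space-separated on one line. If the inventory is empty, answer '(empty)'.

After 1 (gather 5 rubber): rubber=5
After 2 (consume 3 rubber): rubber=2
After 3 (gather 7 clay): clay=7 rubber=2
After 4 (gather 1 mica): clay=7 mica=1 rubber=2
After 5 (consume 2 rubber): clay=7 mica=1
After 6 (gather 3 rubber): clay=7 mica=1 rubber=3
After 7 (craft ink): clay=3 ink=1 mica=1
After 8 (gather 6 mica): clay=3 ink=1 mica=7
After 9 (consume 1 ink): clay=3 mica=7
After 10 (gather 7 mica): clay=3 mica=14
After 11 (consume 3 mica): clay=3 mica=11
After 12 (gather 4 clay): clay=7 mica=11
After 13 (gather 2 mica): clay=7 mica=13
After 14 (gather 5 rubber): clay=7 mica=13 rubber=5

Answer: clay=7 mica=13 rubber=5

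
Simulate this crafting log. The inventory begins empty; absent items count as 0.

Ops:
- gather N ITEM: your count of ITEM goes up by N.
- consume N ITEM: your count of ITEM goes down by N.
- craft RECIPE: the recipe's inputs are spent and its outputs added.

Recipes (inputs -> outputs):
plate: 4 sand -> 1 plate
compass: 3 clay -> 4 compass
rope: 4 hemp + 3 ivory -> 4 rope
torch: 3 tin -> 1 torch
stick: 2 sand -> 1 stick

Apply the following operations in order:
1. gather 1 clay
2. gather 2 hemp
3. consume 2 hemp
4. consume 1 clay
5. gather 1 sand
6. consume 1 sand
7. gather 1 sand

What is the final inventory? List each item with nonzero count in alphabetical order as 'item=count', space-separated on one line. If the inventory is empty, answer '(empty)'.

After 1 (gather 1 clay): clay=1
After 2 (gather 2 hemp): clay=1 hemp=2
After 3 (consume 2 hemp): clay=1
After 4 (consume 1 clay): (empty)
After 5 (gather 1 sand): sand=1
After 6 (consume 1 sand): (empty)
After 7 (gather 1 sand): sand=1

Answer: sand=1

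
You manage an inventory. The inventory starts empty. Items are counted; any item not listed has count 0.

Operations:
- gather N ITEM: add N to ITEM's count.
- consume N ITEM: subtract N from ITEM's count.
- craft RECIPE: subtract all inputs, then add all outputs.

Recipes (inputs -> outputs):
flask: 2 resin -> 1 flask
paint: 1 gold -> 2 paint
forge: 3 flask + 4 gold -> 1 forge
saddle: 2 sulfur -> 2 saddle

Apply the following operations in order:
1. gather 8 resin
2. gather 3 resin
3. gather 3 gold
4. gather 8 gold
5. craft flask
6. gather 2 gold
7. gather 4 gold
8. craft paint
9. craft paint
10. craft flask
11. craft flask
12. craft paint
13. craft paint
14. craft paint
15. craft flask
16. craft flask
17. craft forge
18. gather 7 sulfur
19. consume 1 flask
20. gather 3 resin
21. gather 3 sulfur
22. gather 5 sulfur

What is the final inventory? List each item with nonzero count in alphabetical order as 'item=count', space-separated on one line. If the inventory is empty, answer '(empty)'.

Answer: flask=1 forge=1 gold=8 paint=10 resin=4 sulfur=15

Derivation:
After 1 (gather 8 resin): resin=8
After 2 (gather 3 resin): resin=11
After 3 (gather 3 gold): gold=3 resin=11
After 4 (gather 8 gold): gold=11 resin=11
After 5 (craft flask): flask=1 gold=11 resin=9
After 6 (gather 2 gold): flask=1 gold=13 resin=9
After 7 (gather 4 gold): flask=1 gold=17 resin=9
After 8 (craft paint): flask=1 gold=16 paint=2 resin=9
After 9 (craft paint): flask=1 gold=15 paint=4 resin=9
After 10 (craft flask): flask=2 gold=15 paint=4 resin=7
After 11 (craft flask): flask=3 gold=15 paint=4 resin=5
After 12 (craft paint): flask=3 gold=14 paint=6 resin=5
After 13 (craft paint): flask=3 gold=13 paint=8 resin=5
After 14 (craft paint): flask=3 gold=12 paint=10 resin=5
After 15 (craft flask): flask=4 gold=12 paint=10 resin=3
After 16 (craft flask): flask=5 gold=12 paint=10 resin=1
After 17 (craft forge): flask=2 forge=1 gold=8 paint=10 resin=1
After 18 (gather 7 sulfur): flask=2 forge=1 gold=8 paint=10 resin=1 sulfur=7
After 19 (consume 1 flask): flask=1 forge=1 gold=8 paint=10 resin=1 sulfur=7
After 20 (gather 3 resin): flask=1 forge=1 gold=8 paint=10 resin=4 sulfur=7
After 21 (gather 3 sulfur): flask=1 forge=1 gold=8 paint=10 resin=4 sulfur=10
After 22 (gather 5 sulfur): flask=1 forge=1 gold=8 paint=10 resin=4 sulfur=15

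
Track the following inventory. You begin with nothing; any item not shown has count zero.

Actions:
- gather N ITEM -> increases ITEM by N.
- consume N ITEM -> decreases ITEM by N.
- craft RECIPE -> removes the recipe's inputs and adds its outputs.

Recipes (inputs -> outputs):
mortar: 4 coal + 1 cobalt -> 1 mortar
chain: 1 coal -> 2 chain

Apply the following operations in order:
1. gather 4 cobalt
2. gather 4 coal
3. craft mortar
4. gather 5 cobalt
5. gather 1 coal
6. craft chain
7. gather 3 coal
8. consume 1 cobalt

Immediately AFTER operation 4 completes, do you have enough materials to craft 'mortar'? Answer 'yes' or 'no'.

Answer: no

Derivation:
After 1 (gather 4 cobalt): cobalt=4
After 2 (gather 4 coal): coal=4 cobalt=4
After 3 (craft mortar): cobalt=3 mortar=1
After 4 (gather 5 cobalt): cobalt=8 mortar=1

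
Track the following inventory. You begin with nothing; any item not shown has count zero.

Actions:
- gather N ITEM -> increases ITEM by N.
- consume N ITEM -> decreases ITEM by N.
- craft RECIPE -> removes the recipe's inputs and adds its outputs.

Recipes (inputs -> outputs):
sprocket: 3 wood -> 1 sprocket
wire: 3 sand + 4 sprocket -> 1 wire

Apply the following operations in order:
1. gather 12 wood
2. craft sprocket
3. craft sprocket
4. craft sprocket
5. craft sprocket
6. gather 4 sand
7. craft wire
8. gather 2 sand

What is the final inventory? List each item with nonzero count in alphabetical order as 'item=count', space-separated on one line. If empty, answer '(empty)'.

After 1 (gather 12 wood): wood=12
After 2 (craft sprocket): sprocket=1 wood=9
After 3 (craft sprocket): sprocket=2 wood=6
After 4 (craft sprocket): sprocket=3 wood=3
After 5 (craft sprocket): sprocket=4
After 6 (gather 4 sand): sand=4 sprocket=4
After 7 (craft wire): sand=1 wire=1
After 8 (gather 2 sand): sand=3 wire=1

Answer: sand=3 wire=1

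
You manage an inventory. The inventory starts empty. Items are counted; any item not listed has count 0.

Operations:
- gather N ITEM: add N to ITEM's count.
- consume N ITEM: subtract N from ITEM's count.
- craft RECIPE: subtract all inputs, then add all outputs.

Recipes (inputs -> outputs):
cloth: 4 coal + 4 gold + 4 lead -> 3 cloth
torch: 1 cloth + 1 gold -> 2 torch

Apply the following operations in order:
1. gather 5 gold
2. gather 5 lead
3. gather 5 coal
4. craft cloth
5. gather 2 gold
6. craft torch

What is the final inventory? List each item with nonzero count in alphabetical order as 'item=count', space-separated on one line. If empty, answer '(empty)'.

After 1 (gather 5 gold): gold=5
After 2 (gather 5 lead): gold=5 lead=5
After 3 (gather 5 coal): coal=5 gold=5 lead=5
After 4 (craft cloth): cloth=3 coal=1 gold=1 lead=1
After 5 (gather 2 gold): cloth=3 coal=1 gold=3 lead=1
After 6 (craft torch): cloth=2 coal=1 gold=2 lead=1 torch=2

Answer: cloth=2 coal=1 gold=2 lead=1 torch=2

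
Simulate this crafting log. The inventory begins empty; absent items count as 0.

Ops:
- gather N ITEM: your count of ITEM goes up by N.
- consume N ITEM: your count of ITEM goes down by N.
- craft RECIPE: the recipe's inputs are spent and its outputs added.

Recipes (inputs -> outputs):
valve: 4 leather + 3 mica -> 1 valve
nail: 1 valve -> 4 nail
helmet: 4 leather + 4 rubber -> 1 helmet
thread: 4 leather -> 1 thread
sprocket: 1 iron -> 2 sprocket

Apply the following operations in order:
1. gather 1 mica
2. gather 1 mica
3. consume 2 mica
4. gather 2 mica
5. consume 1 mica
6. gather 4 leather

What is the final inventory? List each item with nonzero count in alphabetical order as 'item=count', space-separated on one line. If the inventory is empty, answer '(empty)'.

Answer: leather=4 mica=1

Derivation:
After 1 (gather 1 mica): mica=1
After 2 (gather 1 mica): mica=2
After 3 (consume 2 mica): (empty)
After 4 (gather 2 mica): mica=2
After 5 (consume 1 mica): mica=1
After 6 (gather 4 leather): leather=4 mica=1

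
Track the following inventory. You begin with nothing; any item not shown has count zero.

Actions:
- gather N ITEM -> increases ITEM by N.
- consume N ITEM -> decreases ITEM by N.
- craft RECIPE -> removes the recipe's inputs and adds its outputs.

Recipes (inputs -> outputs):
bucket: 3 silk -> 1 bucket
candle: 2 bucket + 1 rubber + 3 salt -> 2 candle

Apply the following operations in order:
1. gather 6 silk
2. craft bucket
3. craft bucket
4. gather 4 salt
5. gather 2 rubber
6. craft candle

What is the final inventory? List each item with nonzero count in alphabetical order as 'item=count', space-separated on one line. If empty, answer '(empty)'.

After 1 (gather 6 silk): silk=6
After 2 (craft bucket): bucket=1 silk=3
After 3 (craft bucket): bucket=2
After 4 (gather 4 salt): bucket=2 salt=4
After 5 (gather 2 rubber): bucket=2 rubber=2 salt=4
After 6 (craft candle): candle=2 rubber=1 salt=1

Answer: candle=2 rubber=1 salt=1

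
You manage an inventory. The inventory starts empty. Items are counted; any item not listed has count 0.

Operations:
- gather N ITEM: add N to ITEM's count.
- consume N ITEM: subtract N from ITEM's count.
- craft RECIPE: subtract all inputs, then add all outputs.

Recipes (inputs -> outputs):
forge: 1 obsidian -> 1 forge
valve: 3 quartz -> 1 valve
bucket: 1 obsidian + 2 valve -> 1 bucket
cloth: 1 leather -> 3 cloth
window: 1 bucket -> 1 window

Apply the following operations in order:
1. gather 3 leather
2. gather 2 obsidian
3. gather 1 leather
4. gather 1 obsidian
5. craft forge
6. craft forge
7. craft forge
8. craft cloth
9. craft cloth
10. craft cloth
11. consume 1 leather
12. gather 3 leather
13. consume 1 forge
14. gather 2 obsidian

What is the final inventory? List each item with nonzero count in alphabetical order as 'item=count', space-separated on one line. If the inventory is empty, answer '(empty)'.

After 1 (gather 3 leather): leather=3
After 2 (gather 2 obsidian): leather=3 obsidian=2
After 3 (gather 1 leather): leather=4 obsidian=2
After 4 (gather 1 obsidian): leather=4 obsidian=3
After 5 (craft forge): forge=1 leather=4 obsidian=2
After 6 (craft forge): forge=2 leather=4 obsidian=1
After 7 (craft forge): forge=3 leather=4
After 8 (craft cloth): cloth=3 forge=3 leather=3
After 9 (craft cloth): cloth=6 forge=3 leather=2
After 10 (craft cloth): cloth=9 forge=3 leather=1
After 11 (consume 1 leather): cloth=9 forge=3
After 12 (gather 3 leather): cloth=9 forge=3 leather=3
After 13 (consume 1 forge): cloth=9 forge=2 leather=3
After 14 (gather 2 obsidian): cloth=9 forge=2 leather=3 obsidian=2

Answer: cloth=9 forge=2 leather=3 obsidian=2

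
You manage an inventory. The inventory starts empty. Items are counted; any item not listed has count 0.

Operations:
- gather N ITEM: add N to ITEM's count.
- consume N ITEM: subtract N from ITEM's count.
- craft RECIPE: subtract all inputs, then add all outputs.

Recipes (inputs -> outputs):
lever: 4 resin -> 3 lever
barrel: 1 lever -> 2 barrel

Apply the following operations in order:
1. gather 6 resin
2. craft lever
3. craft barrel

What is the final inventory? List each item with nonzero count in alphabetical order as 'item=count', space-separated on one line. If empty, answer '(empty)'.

Answer: barrel=2 lever=2 resin=2

Derivation:
After 1 (gather 6 resin): resin=6
After 2 (craft lever): lever=3 resin=2
After 3 (craft barrel): barrel=2 lever=2 resin=2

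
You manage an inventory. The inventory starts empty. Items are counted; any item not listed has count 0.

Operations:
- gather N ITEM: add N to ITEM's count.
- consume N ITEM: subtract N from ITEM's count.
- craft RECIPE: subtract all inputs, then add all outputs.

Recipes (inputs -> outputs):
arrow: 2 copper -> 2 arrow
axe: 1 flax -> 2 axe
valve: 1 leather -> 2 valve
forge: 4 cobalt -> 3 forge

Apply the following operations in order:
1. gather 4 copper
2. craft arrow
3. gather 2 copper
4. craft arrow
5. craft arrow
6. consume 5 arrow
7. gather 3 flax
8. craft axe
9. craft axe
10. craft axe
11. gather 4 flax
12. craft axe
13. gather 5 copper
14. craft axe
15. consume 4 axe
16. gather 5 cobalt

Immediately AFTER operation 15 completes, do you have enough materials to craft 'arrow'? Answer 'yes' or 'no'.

Answer: yes

Derivation:
After 1 (gather 4 copper): copper=4
After 2 (craft arrow): arrow=2 copper=2
After 3 (gather 2 copper): arrow=2 copper=4
After 4 (craft arrow): arrow=4 copper=2
After 5 (craft arrow): arrow=6
After 6 (consume 5 arrow): arrow=1
After 7 (gather 3 flax): arrow=1 flax=3
After 8 (craft axe): arrow=1 axe=2 flax=2
After 9 (craft axe): arrow=1 axe=4 flax=1
After 10 (craft axe): arrow=1 axe=6
After 11 (gather 4 flax): arrow=1 axe=6 flax=4
After 12 (craft axe): arrow=1 axe=8 flax=3
After 13 (gather 5 copper): arrow=1 axe=8 copper=5 flax=3
After 14 (craft axe): arrow=1 axe=10 copper=5 flax=2
After 15 (consume 4 axe): arrow=1 axe=6 copper=5 flax=2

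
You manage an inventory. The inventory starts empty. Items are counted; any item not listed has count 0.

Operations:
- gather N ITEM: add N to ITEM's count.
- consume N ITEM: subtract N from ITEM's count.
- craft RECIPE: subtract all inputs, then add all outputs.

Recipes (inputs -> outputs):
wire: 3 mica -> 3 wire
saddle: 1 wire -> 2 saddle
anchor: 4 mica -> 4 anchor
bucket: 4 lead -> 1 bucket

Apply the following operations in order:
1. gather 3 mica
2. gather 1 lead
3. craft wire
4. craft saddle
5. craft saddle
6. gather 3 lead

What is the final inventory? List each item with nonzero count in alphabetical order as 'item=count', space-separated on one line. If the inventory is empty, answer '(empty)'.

After 1 (gather 3 mica): mica=3
After 2 (gather 1 lead): lead=1 mica=3
After 3 (craft wire): lead=1 wire=3
After 4 (craft saddle): lead=1 saddle=2 wire=2
After 5 (craft saddle): lead=1 saddle=4 wire=1
After 6 (gather 3 lead): lead=4 saddle=4 wire=1

Answer: lead=4 saddle=4 wire=1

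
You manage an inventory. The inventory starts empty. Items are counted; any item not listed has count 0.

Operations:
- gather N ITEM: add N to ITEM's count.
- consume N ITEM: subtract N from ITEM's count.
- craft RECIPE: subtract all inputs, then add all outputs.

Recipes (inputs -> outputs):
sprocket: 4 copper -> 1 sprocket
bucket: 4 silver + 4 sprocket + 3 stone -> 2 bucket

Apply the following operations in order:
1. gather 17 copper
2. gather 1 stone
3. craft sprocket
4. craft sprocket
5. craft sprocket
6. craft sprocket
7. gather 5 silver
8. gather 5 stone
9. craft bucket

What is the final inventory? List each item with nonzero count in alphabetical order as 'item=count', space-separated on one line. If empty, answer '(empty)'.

After 1 (gather 17 copper): copper=17
After 2 (gather 1 stone): copper=17 stone=1
After 3 (craft sprocket): copper=13 sprocket=1 stone=1
After 4 (craft sprocket): copper=9 sprocket=2 stone=1
After 5 (craft sprocket): copper=5 sprocket=3 stone=1
After 6 (craft sprocket): copper=1 sprocket=4 stone=1
After 7 (gather 5 silver): copper=1 silver=5 sprocket=4 stone=1
After 8 (gather 5 stone): copper=1 silver=5 sprocket=4 stone=6
After 9 (craft bucket): bucket=2 copper=1 silver=1 stone=3

Answer: bucket=2 copper=1 silver=1 stone=3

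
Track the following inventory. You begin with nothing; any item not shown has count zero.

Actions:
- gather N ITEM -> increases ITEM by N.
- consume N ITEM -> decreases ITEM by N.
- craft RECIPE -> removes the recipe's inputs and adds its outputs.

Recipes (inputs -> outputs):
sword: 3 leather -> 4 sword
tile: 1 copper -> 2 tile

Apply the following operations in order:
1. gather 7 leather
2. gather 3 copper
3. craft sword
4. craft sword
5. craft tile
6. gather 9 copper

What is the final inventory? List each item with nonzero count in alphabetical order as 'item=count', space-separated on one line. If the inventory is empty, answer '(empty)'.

Answer: copper=11 leather=1 sword=8 tile=2

Derivation:
After 1 (gather 7 leather): leather=7
After 2 (gather 3 copper): copper=3 leather=7
After 3 (craft sword): copper=3 leather=4 sword=4
After 4 (craft sword): copper=3 leather=1 sword=8
After 5 (craft tile): copper=2 leather=1 sword=8 tile=2
After 6 (gather 9 copper): copper=11 leather=1 sword=8 tile=2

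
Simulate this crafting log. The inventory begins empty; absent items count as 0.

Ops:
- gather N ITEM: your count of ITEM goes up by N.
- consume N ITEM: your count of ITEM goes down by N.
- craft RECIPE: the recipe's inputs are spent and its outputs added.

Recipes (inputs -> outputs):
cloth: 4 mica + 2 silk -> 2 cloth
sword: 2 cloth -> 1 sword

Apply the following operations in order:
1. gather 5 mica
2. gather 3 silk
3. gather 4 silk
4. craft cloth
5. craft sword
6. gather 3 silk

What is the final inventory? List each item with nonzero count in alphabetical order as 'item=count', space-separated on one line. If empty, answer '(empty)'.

After 1 (gather 5 mica): mica=5
After 2 (gather 3 silk): mica=5 silk=3
After 3 (gather 4 silk): mica=5 silk=7
After 4 (craft cloth): cloth=2 mica=1 silk=5
After 5 (craft sword): mica=1 silk=5 sword=1
After 6 (gather 3 silk): mica=1 silk=8 sword=1

Answer: mica=1 silk=8 sword=1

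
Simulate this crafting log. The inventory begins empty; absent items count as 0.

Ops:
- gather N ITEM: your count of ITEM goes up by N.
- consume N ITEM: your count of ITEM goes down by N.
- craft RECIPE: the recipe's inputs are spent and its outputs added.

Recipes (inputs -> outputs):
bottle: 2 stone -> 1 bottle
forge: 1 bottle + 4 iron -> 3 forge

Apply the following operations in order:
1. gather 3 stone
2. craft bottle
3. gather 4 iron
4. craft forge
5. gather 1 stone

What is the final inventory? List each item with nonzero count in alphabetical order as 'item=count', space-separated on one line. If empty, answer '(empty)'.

After 1 (gather 3 stone): stone=3
After 2 (craft bottle): bottle=1 stone=1
After 3 (gather 4 iron): bottle=1 iron=4 stone=1
After 4 (craft forge): forge=3 stone=1
After 5 (gather 1 stone): forge=3 stone=2

Answer: forge=3 stone=2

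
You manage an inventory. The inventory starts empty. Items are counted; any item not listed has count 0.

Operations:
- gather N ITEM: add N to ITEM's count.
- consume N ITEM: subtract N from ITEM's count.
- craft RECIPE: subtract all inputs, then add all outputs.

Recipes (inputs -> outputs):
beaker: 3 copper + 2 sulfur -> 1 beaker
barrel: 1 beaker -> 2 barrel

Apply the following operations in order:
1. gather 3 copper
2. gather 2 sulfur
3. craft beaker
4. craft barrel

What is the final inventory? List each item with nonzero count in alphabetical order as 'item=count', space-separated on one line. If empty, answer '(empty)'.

Answer: barrel=2

Derivation:
After 1 (gather 3 copper): copper=3
After 2 (gather 2 sulfur): copper=3 sulfur=2
After 3 (craft beaker): beaker=1
After 4 (craft barrel): barrel=2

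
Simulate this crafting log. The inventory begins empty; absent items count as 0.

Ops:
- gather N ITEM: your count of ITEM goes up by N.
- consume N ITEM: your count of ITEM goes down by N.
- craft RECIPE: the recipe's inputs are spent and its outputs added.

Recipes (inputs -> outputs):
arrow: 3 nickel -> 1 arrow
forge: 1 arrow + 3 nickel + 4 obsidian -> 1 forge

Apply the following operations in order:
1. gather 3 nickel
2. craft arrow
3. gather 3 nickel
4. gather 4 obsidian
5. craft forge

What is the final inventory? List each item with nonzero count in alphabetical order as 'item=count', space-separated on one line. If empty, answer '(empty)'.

Answer: forge=1

Derivation:
After 1 (gather 3 nickel): nickel=3
After 2 (craft arrow): arrow=1
After 3 (gather 3 nickel): arrow=1 nickel=3
After 4 (gather 4 obsidian): arrow=1 nickel=3 obsidian=4
After 5 (craft forge): forge=1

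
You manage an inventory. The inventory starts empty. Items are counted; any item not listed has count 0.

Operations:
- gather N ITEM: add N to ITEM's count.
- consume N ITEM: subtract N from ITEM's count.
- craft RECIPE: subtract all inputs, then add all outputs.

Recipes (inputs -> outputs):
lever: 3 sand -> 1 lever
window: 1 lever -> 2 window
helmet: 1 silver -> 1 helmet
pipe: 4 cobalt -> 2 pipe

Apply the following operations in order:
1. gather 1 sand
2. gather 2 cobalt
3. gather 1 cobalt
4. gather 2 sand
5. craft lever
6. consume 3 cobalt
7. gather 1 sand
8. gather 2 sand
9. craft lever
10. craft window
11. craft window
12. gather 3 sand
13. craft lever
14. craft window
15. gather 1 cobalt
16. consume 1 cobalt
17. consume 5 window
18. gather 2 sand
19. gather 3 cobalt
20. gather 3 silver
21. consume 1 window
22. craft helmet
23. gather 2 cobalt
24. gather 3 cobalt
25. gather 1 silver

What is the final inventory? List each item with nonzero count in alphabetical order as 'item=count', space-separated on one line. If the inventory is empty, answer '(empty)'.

After 1 (gather 1 sand): sand=1
After 2 (gather 2 cobalt): cobalt=2 sand=1
After 3 (gather 1 cobalt): cobalt=3 sand=1
After 4 (gather 2 sand): cobalt=3 sand=3
After 5 (craft lever): cobalt=3 lever=1
After 6 (consume 3 cobalt): lever=1
After 7 (gather 1 sand): lever=1 sand=1
After 8 (gather 2 sand): lever=1 sand=3
After 9 (craft lever): lever=2
After 10 (craft window): lever=1 window=2
After 11 (craft window): window=4
After 12 (gather 3 sand): sand=3 window=4
After 13 (craft lever): lever=1 window=4
After 14 (craft window): window=6
After 15 (gather 1 cobalt): cobalt=1 window=6
After 16 (consume 1 cobalt): window=6
After 17 (consume 5 window): window=1
After 18 (gather 2 sand): sand=2 window=1
After 19 (gather 3 cobalt): cobalt=3 sand=2 window=1
After 20 (gather 3 silver): cobalt=3 sand=2 silver=3 window=1
After 21 (consume 1 window): cobalt=3 sand=2 silver=3
After 22 (craft helmet): cobalt=3 helmet=1 sand=2 silver=2
After 23 (gather 2 cobalt): cobalt=5 helmet=1 sand=2 silver=2
After 24 (gather 3 cobalt): cobalt=8 helmet=1 sand=2 silver=2
After 25 (gather 1 silver): cobalt=8 helmet=1 sand=2 silver=3

Answer: cobalt=8 helmet=1 sand=2 silver=3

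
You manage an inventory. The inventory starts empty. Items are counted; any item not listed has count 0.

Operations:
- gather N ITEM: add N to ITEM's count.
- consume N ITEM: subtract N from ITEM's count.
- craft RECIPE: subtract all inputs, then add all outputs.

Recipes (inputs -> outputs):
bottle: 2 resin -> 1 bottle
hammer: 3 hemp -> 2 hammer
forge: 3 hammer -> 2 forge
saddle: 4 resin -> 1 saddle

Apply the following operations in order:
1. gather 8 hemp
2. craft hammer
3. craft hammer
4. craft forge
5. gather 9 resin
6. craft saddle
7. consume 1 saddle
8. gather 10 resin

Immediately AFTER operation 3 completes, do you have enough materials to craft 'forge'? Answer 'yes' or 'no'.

After 1 (gather 8 hemp): hemp=8
After 2 (craft hammer): hammer=2 hemp=5
After 3 (craft hammer): hammer=4 hemp=2

Answer: yes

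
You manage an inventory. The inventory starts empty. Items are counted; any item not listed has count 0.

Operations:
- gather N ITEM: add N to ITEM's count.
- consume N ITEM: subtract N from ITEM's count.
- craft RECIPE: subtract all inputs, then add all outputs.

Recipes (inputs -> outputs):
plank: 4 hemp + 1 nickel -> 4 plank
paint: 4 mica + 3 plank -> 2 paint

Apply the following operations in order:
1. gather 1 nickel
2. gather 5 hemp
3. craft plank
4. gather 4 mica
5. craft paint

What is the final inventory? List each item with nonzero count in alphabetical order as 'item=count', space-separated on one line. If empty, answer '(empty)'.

Answer: hemp=1 paint=2 plank=1

Derivation:
After 1 (gather 1 nickel): nickel=1
After 2 (gather 5 hemp): hemp=5 nickel=1
After 3 (craft plank): hemp=1 plank=4
After 4 (gather 4 mica): hemp=1 mica=4 plank=4
After 5 (craft paint): hemp=1 paint=2 plank=1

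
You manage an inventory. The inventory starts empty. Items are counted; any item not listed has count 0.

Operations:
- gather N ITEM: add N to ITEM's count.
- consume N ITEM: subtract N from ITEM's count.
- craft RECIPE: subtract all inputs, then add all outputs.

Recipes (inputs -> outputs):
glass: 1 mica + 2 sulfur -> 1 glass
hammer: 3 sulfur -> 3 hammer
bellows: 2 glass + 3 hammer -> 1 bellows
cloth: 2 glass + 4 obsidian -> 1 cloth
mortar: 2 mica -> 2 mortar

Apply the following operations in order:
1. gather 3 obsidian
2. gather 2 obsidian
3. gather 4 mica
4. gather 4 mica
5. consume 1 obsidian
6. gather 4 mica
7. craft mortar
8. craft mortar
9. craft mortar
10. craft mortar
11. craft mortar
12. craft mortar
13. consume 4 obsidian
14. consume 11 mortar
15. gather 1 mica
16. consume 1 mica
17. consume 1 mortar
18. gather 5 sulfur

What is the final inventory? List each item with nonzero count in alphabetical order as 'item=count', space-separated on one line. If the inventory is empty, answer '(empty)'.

Answer: sulfur=5

Derivation:
After 1 (gather 3 obsidian): obsidian=3
After 2 (gather 2 obsidian): obsidian=5
After 3 (gather 4 mica): mica=4 obsidian=5
After 4 (gather 4 mica): mica=8 obsidian=5
After 5 (consume 1 obsidian): mica=8 obsidian=4
After 6 (gather 4 mica): mica=12 obsidian=4
After 7 (craft mortar): mica=10 mortar=2 obsidian=4
After 8 (craft mortar): mica=8 mortar=4 obsidian=4
After 9 (craft mortar): mica=6 mortar=6 obsidian=4
After 10 (craft mortar): mica=4 mortar=8 obsidian=4
After 11 (craft mortar): mica=2 mortar=10 obsidian=4
After 12 (craft mortar): mortar=12 obsidian=4
After 13 (consume 4 obsidian): mortar=12
After 14 (consume 11 mortar): mortar=1
After 15 (gather 1 mica): mica=1 mortar=1
After 16 (consume 1 mica): mortar=1
After 17 (consume 1 mortar): (empty)
After 18 (gather 5 sulfur): sulfur=5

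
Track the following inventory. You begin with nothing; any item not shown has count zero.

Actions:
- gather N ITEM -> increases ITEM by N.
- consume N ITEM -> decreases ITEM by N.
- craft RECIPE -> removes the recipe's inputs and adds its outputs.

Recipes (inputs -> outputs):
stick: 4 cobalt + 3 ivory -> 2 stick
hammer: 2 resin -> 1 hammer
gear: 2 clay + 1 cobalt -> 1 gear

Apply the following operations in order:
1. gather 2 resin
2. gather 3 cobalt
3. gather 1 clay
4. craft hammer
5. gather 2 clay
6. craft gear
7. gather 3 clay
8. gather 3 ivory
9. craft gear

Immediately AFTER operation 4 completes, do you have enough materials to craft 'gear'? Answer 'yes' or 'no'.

Answer: no

Derivation:
After 1 (gather 2 resin): resin=2
After 2 (gather 3 cobalt): cobalt=3 resin=2
After 3 (gather 1 clay): clay=1 cobalt=3 resin=2
After 4 (craft hammer): clay=1 cobalt=3 hammer=1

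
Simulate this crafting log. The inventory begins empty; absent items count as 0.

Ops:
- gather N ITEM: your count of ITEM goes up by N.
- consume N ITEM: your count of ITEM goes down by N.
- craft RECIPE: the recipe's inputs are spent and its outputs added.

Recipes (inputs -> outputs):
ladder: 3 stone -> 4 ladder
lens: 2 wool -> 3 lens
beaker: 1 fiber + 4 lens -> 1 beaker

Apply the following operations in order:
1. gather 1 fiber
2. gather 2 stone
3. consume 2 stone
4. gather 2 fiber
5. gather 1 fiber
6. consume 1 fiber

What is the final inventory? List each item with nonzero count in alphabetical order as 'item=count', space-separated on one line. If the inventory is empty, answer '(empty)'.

After 1 (gather 1 fiber): fiber=1
After 2 (gather 2 stone): fiber=1 stone=2
After 3 (consume 2 stone): fiber=1
After 4 (gather 2 fiber): fiber=3
After 5 (gather 1 fiber): fiber=4
After 6 (consume 1 fiber): fiber=3

Answer: fiber=3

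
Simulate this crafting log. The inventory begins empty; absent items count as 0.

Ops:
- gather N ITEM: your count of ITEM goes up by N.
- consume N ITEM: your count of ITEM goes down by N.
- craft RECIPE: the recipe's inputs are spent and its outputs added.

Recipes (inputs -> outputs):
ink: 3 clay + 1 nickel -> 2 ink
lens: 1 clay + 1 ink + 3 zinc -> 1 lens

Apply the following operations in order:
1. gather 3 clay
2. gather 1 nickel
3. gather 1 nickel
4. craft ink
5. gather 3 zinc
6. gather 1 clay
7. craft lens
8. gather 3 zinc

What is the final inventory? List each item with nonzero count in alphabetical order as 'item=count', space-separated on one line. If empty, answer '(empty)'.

Answer: ink=1 lens=1 nickel=1 zinc=3

Derivation:
After 1 (gather 3 clay): clay=3
After 2 (gather 1 nickel): clay=3 nickel=1
After 3 (gather 1 nickel): clay=3 nickel=2
After 4 (craft ink): ink=2 nickel=1
After 5 (gather 3 zinc): ink=2 nickel=1 zinc=3
After 6 (gather 1 clay): clay=1 ink=2 nickel=1 zinc=3
After 7 (craft lens): ink=1 lens=1 nickel=1
After 8 (gather 3 zinc): ink=1 lens=1 nickel=1 zinc=3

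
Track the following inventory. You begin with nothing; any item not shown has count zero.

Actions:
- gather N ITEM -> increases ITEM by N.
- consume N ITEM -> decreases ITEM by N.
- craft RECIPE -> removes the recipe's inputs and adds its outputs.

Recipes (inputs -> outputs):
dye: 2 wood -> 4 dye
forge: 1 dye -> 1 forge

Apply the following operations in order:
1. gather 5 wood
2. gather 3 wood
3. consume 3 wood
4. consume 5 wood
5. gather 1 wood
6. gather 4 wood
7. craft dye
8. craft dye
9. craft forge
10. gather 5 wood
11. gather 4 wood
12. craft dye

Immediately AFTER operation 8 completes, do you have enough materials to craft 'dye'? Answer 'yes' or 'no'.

After 1 (gather 5 wood): wood=5
After 2 (gather 3 wood): wood=8
After 3 (consume 3 wood): wood=5
After 4 (consume 5 wood): (empty)
After 5 (gather 1 wood): wood=1
After 6 (gather 4 wood): wood=5
After 7 (craft dye): dye=4 wood=3
After 8 (craft dye): dye=8 wood=1

Answer: no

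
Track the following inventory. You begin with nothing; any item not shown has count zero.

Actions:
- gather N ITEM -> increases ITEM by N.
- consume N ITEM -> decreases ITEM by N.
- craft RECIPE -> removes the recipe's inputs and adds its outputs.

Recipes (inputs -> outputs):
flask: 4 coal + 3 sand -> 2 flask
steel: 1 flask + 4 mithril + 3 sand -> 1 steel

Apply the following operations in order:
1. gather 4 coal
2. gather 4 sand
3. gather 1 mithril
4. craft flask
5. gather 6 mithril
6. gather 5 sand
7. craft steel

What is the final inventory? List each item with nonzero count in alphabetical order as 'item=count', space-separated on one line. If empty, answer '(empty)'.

After 1 (gather 4 coal): coal=4
After 2 (gather 4 sand): coal=4 sand=4
After 3 (gather 1 mithril): coal=4 mithril=1 sand=4
After 4 (craft flask): flask=2 mithril=1 sand=1
After 5 (gather 6 mithril): flask=2 mithril=7 sand=1
After 6 (gather 5 sand): flask=2 mithril=7 sand=6
After 7 (craft steel): flask=1 mithril=3 sand=3 steel=1

Answer: flask=1 mithril=3 sand=3 steel=1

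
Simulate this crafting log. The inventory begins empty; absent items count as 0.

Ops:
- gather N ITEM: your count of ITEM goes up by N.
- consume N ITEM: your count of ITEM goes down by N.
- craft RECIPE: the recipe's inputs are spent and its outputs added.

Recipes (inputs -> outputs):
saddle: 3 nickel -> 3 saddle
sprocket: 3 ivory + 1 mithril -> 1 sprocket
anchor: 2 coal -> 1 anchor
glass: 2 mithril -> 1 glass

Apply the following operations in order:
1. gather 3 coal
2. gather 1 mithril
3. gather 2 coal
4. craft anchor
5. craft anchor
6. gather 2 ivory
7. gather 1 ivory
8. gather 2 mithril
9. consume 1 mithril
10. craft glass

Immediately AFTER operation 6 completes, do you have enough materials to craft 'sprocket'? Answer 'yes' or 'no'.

Answer: no

Derivation:
After 1 (gather 3 coal): coal=3
After 2 (gather 1 mithril): coal=3 mithril=1
After 3 (gather 2 coal): coal=5 mithril=1
After 4 (craft anchor): anchor=1 coal=3 mithril=1
After 5 (craft anchor): anchor=2 coal=1 mithril=1
After 6 (gather 2 ivory): anchor=2 coal=1 ivory=2 mithril=1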